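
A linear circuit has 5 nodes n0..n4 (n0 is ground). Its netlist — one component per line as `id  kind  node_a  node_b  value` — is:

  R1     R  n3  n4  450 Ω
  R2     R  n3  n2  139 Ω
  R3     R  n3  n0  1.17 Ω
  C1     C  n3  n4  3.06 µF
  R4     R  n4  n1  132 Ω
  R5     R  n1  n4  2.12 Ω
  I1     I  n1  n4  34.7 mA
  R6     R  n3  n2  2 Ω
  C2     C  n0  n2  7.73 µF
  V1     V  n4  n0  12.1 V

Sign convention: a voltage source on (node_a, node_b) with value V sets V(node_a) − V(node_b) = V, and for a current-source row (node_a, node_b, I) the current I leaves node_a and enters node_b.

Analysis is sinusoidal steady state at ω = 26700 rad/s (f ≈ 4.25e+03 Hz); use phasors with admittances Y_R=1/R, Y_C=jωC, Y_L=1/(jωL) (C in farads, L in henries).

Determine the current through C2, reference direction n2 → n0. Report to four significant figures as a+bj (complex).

Element admittances at ω=26700 rad/s:
  Y(R1) = 0.002222+0.000j S between n3,n4
  Y(R2) = 0.007194+0.000j S between n3,n2
  Y(R3) = 0.8547+0.000j S between n3,n0
  Y(C1) = 0.000+0.08170j S between n3,n4
  Y(R4) = 0.007576+0.000j S between n4,n1
  Y(R5) = 0.4717+0.000j S between n1,n4
  I1: injects 0.0347 A into n4 (from n1)
  Y(R6) = 0.5000+0.000j S between n3,n2
  Y(C2) = 0.000+0.2064j S between n0,n2
  V1: constraint V(n4)−V(n0) = 12.1
Assemble and solve the 5×5 MNA system:
  V(n1)=12.03+0.000j  V(n2)=0.6012+0.7354j  V(n3)=0.3019+0.9801j  V(n4)=12.10+0.000j
  i(V1)=-0.1063-0.9617j

-0.1518+0.1241j A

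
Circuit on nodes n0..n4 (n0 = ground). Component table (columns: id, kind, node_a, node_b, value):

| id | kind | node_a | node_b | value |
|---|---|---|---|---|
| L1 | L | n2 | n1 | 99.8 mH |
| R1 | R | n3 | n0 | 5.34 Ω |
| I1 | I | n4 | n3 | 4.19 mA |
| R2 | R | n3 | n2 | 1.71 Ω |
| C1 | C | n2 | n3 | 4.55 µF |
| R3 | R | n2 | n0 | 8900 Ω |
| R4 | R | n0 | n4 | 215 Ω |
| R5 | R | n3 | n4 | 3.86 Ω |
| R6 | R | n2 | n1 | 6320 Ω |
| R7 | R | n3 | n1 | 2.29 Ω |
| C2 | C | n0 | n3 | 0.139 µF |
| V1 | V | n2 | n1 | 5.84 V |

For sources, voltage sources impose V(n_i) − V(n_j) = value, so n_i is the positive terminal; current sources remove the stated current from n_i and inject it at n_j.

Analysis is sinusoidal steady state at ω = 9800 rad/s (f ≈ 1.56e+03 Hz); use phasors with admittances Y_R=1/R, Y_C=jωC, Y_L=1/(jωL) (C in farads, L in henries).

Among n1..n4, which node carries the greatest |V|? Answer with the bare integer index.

1

Apply KCL at each of the 4 non-ground nodes and solve the resulting linear system.
Node n1: branches {L1, R6, R7, V1} → V_1 = -3.349-0.1087j
Node n2: branches {L1, R2, C1, R3, R6, V1} → V_2 = 2.491-0.1087j
Node n3: branches {R1, I1, R2, C1, R5, R7, C2} → V_3 = -0.001073+7.127e-05j
Node n4: branches {I1, R4, R5} → V_4 = -0.01694+7.002e-05j
Source currents: i(V1)=-1.463-0.04152j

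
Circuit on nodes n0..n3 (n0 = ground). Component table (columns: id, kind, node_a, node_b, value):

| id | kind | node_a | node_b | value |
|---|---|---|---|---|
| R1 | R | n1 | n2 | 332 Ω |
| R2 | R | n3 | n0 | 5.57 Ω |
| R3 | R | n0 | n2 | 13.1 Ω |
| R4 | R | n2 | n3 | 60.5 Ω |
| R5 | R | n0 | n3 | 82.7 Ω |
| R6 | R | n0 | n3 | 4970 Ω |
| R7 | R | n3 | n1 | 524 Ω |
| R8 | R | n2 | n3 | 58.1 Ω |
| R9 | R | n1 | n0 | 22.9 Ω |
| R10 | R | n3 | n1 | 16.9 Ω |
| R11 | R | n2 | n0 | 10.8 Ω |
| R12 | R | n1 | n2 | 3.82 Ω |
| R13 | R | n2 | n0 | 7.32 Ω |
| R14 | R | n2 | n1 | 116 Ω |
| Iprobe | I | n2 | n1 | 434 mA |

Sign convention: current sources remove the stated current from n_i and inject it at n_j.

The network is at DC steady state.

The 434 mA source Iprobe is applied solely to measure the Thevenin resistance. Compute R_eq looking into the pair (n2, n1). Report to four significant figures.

R_eq = 2.875 Ω

MNA unknowns: 3 node voltages V₁..V_3
R1: Y=0.003012 on G[1,2]
R2: Y=0.1795 on G[3,0]
R3: Y=0.07634 on G[0,2]
R4: Y=0.01653 on G[2,3]
R5: Y=0.01209 on G[0,3]
R6: Y=0.0002012 on G[0,3]
R7: Y=0.001908 on G[3,1]
R8: Y=0.01721 on G[2,3]
R9: Y=0.04367 on G[1,0]
R10: Y=0.05917 on G[3,1]
R11: Y=0.09259 on G[2,0]
R12: Y=0.2618 on G[1,2]
R13: Y=0.1366 on G[2,0]
R14: Y=0.008621 on G[2,1]
Iprobe: z[2]−=0.434, z[1]+=0.434
solve → V1=0.9921, V2=-0.2556, V3=0.1813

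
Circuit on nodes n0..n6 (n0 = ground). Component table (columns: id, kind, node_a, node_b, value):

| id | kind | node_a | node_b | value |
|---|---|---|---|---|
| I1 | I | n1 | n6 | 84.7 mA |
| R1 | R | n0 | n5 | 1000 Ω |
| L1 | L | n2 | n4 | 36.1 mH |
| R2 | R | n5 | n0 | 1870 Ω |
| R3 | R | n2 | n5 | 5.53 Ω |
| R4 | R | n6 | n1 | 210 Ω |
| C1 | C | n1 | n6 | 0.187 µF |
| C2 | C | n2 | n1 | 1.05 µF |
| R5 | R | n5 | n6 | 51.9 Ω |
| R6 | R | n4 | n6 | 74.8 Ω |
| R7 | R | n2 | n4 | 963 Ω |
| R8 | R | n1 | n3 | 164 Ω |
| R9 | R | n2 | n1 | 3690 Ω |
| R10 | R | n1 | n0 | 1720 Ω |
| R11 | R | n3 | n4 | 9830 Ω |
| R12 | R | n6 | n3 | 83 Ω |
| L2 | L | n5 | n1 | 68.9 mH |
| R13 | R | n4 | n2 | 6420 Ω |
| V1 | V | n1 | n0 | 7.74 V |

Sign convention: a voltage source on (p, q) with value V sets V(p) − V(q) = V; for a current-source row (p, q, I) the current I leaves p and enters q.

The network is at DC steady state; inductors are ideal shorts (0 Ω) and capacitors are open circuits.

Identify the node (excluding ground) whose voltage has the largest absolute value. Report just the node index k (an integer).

6

Apply KCL at each of the 6 non-ground nodes and solve the resulting linear system.
Node n1: branches {I1, R4, C1, C2, R8, R9, R10, L2, V1} → V_1 = 7.740
Node n2: branches {L1, R3, C2, R7, R9, R13} → V_2 = 7.884
Node n3: branches {R8, R11, R12} → V_3 = 9.119
Node n4: branches {L1, R6, R7, R11, R13} → V_4 = 7.884
Node n5: branches {R1, R2, R3, R5, L2} → V_5 = 7.740
Node n6: branches {I1, R4, C1, R5, R6, R12} → V_6 = 9.828
Source currents: i(L1)=-0.02611, i(L2)=0.05443, i(V1)=-0.01638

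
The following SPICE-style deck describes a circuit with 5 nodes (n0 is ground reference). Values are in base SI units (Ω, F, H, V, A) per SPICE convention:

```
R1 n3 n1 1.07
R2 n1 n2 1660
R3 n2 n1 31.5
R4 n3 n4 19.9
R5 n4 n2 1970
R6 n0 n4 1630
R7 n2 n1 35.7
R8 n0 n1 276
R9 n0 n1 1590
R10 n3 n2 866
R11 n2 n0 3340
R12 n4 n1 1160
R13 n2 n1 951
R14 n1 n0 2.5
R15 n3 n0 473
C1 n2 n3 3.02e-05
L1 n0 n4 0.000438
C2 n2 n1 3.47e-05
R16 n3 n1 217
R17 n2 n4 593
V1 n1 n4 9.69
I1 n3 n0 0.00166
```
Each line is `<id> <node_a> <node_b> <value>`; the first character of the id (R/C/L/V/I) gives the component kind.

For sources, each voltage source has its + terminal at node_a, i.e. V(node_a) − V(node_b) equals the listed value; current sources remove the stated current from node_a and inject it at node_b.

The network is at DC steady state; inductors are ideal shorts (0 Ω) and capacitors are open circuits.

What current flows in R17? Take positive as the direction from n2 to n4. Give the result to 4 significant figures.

0.01570 A

Apply KCL at each of the 4 non-ground nodes and solve the resulting linear system.
Node n1: branches {R1, R2, R3, R7, R8, R9, R12, R13, R14, C2, R16, V1} → V_1 = 9.690
Node n2: branches {R2, R3, R5, R7, R10, R11, R13, C1, C2, R17} → V_2 = 9.310
Node n3: branches {R1, R4, R10, R15, C1, R16, I1} → V_3 = 9.177
Node n4: branches {R4, R5, R6, R12, L1, R17, V1} → V_4 = 0.000
Source currents: i(L1)=3.941, i(V1)=-4.431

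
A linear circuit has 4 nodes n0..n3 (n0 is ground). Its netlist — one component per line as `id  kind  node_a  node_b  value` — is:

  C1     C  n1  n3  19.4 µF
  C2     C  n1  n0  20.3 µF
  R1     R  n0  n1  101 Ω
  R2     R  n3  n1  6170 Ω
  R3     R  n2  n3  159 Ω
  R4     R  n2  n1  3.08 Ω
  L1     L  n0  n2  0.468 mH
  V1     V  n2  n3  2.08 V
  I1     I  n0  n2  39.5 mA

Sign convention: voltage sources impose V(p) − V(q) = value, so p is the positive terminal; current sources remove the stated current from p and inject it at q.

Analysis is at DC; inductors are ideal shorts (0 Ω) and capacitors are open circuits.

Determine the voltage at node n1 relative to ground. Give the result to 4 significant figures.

MNA unknowns: 3 node voltages V₁..V_3 plus 2 source currents (L1, V1)
C1: Y=0.000 on G[1,3]
C2: Y=0.000 on G[1,0]
R1: Y=0.009901 on G[0,1]
R2: Y=0.0001621 on G[3,1]
R3: Y=0.006289 on G[2,3]
R4: Y=0.3247 on G[2,1]
L1: row V0−V2=0, i_L1 at 0,2
V1: row V2−V3=2.08, i_V1 at 2,3
I1: z[0]−=0.0395, z[2]+=0.0395
solve → V1=-0.001007, V2=0.000, V3=-2.080
aux → i_L1=-0.03951, i_V1=-0.01342

-0.001007 V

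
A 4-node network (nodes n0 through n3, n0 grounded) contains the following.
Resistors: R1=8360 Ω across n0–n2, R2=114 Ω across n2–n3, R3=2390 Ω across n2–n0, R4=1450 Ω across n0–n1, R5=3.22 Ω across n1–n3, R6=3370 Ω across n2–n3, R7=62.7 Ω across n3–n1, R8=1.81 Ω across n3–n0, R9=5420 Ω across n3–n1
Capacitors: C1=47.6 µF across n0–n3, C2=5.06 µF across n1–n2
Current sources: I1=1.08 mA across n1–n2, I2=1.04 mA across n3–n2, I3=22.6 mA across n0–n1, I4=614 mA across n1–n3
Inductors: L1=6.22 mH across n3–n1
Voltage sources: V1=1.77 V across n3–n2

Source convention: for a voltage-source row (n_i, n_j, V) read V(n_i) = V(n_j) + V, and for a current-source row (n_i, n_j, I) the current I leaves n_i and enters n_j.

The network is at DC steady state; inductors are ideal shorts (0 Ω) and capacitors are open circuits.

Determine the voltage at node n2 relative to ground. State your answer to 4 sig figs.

MNA unknowns: 3 node voltages V₁..V_3 plus 2 source currents (L1, V1)
R1: Y=0.0001196 on G[0,2]
C1: Y=0.000 on G[0,3]
R2: Y=0.008772 on G[2,3]
R3: Y=0.0004184 on G[2,0]
I1: z[1]−=0.00108, z[2]+=0.00108
R4: Y=0.0006897 on G[0,1]
R5: Y=0.3106 on G[1,3]
I2: z[3]−=0.00104, z[2]+=0.00104
L1: row V3−V1=0, i_L1 at 3,1
R6: Y=0.0002967 on G[2,3]
I3: z[0]−=0.0226, z[1]+=0.0226
I4: z[1]−=0.614, z[3]+=0.614
C2: Y=0.000 on G[1,2]
R7: Y=0.01595 on G[3,1]
R8: Y=0.5525 on G[3,0]
R9: Y=0.0001845 on G[3,1]
V1: row V3−V2=1.77, i_V1 at 3,2
solve → V1=0.04254, V2=-1.727, V3=0.04254
aux → i_L1=0.5925, i_V1=-0.01910

-1.727 V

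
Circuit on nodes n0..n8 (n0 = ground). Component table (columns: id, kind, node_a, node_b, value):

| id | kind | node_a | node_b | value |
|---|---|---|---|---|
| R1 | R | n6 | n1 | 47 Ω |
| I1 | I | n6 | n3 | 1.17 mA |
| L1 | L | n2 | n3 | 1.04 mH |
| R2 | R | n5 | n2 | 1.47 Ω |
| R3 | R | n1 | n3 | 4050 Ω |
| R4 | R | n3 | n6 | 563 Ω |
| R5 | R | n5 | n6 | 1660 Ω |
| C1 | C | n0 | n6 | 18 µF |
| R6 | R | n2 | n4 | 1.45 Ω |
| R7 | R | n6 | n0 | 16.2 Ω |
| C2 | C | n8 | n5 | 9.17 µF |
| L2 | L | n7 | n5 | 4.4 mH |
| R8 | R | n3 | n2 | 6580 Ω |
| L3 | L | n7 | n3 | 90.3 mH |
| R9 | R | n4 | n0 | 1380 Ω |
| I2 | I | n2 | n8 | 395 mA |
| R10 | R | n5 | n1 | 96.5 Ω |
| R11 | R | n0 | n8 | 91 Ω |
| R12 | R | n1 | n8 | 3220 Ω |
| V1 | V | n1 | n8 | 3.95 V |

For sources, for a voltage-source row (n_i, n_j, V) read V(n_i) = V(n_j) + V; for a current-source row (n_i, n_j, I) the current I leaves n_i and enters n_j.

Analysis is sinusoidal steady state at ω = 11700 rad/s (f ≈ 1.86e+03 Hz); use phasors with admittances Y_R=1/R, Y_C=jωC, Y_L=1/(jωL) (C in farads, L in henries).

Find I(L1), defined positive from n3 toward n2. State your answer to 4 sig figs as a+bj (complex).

0.007904-0.006566j A

Apply KCL at each of the 8 non-ground nodes and solve the resulting linear system.
Node n1: branches {R1, R3, R10, R12, V1} → V_1 = 1.706-0.3576j
Node n2: branches {L1, R2, R6, R8, I2} → V_2 = -3.206+2.781j
Node n3: branches {I1, L1, R3, R4, R8, L3} → V_3 = -3.126+2.877j
Node n4: branches {R6, R9} → V_4 = -3.202+2.778j
Node n5: branches {R2, R5, C2, L2, R10} → V_5 = -2.640+2.793j
Node n6: branches {R1, I1, R4, R5, C1, R7} → V_6 = 0.04295-0.1155j
Node n7: branches {L2, L3} → V_7 = -2.663+2.797j
Node n8: branches {C2, I2, R11, R12, V1} → V_8 = -2.244-0.3576j
Source currents: i(V1)=-0.08285+0.03860j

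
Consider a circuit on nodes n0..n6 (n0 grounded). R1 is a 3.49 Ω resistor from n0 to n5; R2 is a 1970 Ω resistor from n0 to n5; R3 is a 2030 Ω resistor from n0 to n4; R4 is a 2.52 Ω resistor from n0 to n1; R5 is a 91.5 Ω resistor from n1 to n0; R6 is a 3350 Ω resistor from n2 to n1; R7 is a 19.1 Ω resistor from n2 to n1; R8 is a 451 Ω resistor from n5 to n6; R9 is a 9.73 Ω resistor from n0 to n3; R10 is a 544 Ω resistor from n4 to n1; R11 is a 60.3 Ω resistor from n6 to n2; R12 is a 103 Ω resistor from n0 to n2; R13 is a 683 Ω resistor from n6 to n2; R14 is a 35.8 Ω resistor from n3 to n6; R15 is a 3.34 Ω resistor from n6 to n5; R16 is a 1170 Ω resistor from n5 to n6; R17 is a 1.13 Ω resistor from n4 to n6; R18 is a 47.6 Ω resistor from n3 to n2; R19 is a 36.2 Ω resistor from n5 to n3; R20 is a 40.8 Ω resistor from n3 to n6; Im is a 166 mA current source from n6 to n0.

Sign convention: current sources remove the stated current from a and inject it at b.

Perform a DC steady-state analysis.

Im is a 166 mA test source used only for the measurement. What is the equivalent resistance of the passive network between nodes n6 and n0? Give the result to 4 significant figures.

R_eq = 5.030 Ω

Element admittances at DC:
  Y(R1) = 0.2865 S between n0,n5
  Y(R2) = 0.0005076 S between n0,n5
  Y(R3) = 0.0004926 S between n0,n4
  Y(R4) = 0.3968 S between n0,n1
  Y(R5) = 0.01093 S between n1,n0
  Y(R6) = 0.0002985 S between n2,n1
  Y(R7) = 0.05236 S between n2,n1
  Y(R8) = 0.002217 S between n5,n6
  Y(R9) = 0.1028 S between n0,n3
  Y(R10) = 0.001838 S between n4,n1
  Y(R11) = 0.01658 S between n6,n2
  Y(R12) = 0.009709 S between n0,n2
  Y(R13) = 0.001464 S between n6,n2
  Y(R14) = 0.02793 S between n3,n6
  Y(R15) = 0.2994 S between n6,n5
  Y(R16) = 0.0008547 S between n5,n6
  Y(R17) = 0.8850 S between n4,n6
  Y(R18) = 0.02101 S between n3,n2
  Y(R19) = 0.02762 S between n5,n3
  Y(R20) = 0.02451 S between n3,n6
  Im: injects 0.166 A into n0 (from n6)
Assemble and solve the 6×6 MNA system:
  V(n1)=-0.02892  V(n2)=-0.2248  V(n3)=-0.2952  V(n4)=-0.8329  V(n5)=-0.4225  V(n6)=-0.8351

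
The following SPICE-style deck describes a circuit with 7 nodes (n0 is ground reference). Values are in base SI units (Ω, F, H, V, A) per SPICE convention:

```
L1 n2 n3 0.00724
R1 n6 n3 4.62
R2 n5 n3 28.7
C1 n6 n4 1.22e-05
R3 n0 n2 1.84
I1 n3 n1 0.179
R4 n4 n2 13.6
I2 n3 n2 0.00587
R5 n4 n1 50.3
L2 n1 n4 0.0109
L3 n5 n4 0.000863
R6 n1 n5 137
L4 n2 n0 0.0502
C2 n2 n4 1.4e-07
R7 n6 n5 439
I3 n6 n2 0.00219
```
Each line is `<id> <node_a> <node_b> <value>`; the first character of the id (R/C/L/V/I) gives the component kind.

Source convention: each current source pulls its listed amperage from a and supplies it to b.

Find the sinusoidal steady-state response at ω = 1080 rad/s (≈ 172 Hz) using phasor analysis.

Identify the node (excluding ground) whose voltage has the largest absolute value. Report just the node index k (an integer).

Apply KCL at each of the 6 non-ground nodes and solve the resulting linear system.
Node n1: branches {I1, R5, L2, R6} → V_1 = 2.171+1.387j
Node n2: branches {L1, R3, R4, I2, L4, C2, I3} → V_2 = 0.000+0.000j
Node n3: branches {L1, R1, R2, I1, I2} → V_3 = -0.2987-0.9575j
Node n4: branches {C1, R4, R5, L2, L3, C2} → V_4 = 1.555-0.5227j
Node n5: branches {R2, L3, R6, R7} → V_5 = 1.554-0.5827j
Node n6: branches {R1, C1, R7, I3} → V_6 = -0.3086-0.8414j

1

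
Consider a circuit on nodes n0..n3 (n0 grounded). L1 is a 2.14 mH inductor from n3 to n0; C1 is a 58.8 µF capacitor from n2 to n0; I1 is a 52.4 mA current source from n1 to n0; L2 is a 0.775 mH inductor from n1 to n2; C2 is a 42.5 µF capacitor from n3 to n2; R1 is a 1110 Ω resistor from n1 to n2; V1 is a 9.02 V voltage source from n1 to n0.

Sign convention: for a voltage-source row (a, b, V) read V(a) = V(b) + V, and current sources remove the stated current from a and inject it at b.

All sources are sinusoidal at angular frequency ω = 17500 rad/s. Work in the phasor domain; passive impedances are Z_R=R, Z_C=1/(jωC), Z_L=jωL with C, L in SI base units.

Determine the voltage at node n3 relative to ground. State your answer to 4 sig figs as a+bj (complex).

-0.7437-0.009809j V

Apply KCL at each of the 3 non-ground nodes and solve the resulting linear system.
Node n1: branches {I1, L2, R1, V1} → V_1 = 9.020+0.000j
Node n2: branches {C1, L2, C2, R1} → V_2 = -0.7170-0.009457j
Node n3: branches {L1, C2} → V_3 = -0.7437-0.009809j
Source currents: i(V1)=-0.06187+0.7179j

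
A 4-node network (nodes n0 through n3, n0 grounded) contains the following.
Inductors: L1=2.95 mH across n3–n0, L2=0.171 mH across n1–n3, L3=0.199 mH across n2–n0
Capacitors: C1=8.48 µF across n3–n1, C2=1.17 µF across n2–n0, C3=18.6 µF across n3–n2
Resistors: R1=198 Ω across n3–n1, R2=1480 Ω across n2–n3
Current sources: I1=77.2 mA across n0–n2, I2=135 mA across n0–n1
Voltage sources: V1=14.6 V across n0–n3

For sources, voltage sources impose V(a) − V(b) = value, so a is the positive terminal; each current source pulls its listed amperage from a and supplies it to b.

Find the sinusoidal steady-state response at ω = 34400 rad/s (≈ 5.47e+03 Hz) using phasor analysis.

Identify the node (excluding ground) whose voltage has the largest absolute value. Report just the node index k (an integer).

Element admittances at ω=34400 rad/s:
  Y(L1) = 0.000-0.009854j S between n3,n0
  Y(L2) = 0.000-0.1700j S between n1,n3
  Y(C1) = 0.000+0.2917j S between n3,n1
  Y(L3) = 0.000-0.1461j S between n2,n0
  Y(R1) = 0.005051+0.000j S between n3,n1
  I1: injects 0.0772 A into n2 (from n0)
  Y(R2) = 0.0006757+0.000j S between n2,n3
  Y(C2) = 0.000+0.04025j S between n2,n0
  Y(C3) = 0.000+0.6398j S between n3,n2
  I2: injects 0.135 A into n1 (from n0)
  V1: constraint V(n0)−V(n3) = 14.6
Assemble and solve the 4×4 MNA system:
  V(n1)=-14.55-1.107j  V(n2)=-17.49-0.1482j  V(n3)=-14.60+0.000j
  i(V1)=-0.2279+1.995j

2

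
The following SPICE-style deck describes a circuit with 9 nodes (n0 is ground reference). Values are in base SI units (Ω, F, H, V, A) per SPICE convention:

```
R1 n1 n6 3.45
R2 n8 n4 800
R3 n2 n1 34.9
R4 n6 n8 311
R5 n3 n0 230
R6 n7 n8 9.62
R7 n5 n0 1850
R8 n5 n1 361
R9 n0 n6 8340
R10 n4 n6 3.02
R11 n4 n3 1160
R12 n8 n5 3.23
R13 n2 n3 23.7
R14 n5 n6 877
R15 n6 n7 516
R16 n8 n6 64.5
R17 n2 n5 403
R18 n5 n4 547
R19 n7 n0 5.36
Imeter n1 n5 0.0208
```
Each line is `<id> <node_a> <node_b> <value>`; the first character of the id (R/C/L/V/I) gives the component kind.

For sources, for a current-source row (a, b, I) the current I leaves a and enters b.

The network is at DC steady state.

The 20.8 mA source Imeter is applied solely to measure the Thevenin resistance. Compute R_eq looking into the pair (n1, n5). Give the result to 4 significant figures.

R_eq = 34.33 Ω

Apply KCL at each of the 8 non-ground nodes and solve the resulting linear system.
Node n1: branches {R1, R3, R8, Imeter} → V_1 = -0.6234
Node n2: branches {R3, R13, R17} → V_2 = -0.5052
Node n3: branches {R5, R11, R13} → V_3 = -0.4599
Node n4: branches {R2, R10, R11, R18} → V_4 = -0.5640
Node n5: branches {R7, R8, R12, R14, R17, R18, Imeter} → V_5 = 0.09064
Node n6: branches {R1, R4, R9, R10, R14, R15, R16} → V_6 = -0.5702
Node n7: branches {R6, R15, R19} → V_7 = 0.01082
Node n8: branches {R2, R4, R6, R12, R16} → V_8 = 0.04108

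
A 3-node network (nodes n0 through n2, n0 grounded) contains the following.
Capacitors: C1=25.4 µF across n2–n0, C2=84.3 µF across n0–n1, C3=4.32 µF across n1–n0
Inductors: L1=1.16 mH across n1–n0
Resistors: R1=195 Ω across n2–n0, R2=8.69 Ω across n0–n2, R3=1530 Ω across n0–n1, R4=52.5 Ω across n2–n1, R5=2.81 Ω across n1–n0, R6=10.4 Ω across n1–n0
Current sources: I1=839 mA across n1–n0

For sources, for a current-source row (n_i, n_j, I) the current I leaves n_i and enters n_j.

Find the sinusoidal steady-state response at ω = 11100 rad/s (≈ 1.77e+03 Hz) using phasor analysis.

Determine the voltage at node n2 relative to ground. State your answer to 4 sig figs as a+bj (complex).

0.02941+0.04009j V

MNA unknowns: 2 node voltages V₁..V_2
C1: Y=0.000+0.2819j on G[2,0]
L1: Y=0.000-0.07766j on G[1,0]
C2: Y=0.000+0.9357j on G[0,1]
R1: Y=0.005128+0.000j on G[2,0]
R2: Y=0.1151+0.000j on G[0,2]
R3: Y=0.0006536+0.000j on G[0,1]
R4: Y=0.01905+0.000j on G[2,1]
R5: Y=0.3559+0.000j on G[1,0]
R6: Y=0.09615+0.000j on G[1,0]
C3: Y=0.000+0.04795j on G[1,0]
I1: z[1]−=0.839, z[0]+=0.839
solve → V1=-0.3784+0.7284j, V2=0.02941+0.04009j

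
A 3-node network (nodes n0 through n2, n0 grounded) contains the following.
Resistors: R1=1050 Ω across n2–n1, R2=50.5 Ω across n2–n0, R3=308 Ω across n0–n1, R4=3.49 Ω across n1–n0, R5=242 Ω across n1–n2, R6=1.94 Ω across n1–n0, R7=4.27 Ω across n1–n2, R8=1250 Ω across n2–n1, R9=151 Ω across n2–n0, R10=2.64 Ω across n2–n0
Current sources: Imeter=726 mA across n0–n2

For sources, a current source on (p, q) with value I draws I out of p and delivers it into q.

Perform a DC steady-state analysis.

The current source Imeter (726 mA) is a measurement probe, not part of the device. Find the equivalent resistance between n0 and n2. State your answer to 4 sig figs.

MNA unknowns: 2 node voltages V₁..V_2
R1: Y=0.0009524 on G[2,1]
R2: Y=0.01980 on G[2,0]
R3: Y=0.003247 on G[0,1]
R4: Y=0.2865 on G[1,0]
R5: Y=0.004132 on G[1,2]
R6: Y=0.5155 on G[1,0]
R7: Y=0.2342 on G[1,2]
R8: Y=0.0008000 on G[2,1]
R9: Y=0.006623 on G[2,0]
R10: Y=0.3788 on G[2,0]
Imeter: z[0]−=0.726, z[2]+=0.726
solve → V1=0.2825, V2=1.230

R_eq = 1.694 Ω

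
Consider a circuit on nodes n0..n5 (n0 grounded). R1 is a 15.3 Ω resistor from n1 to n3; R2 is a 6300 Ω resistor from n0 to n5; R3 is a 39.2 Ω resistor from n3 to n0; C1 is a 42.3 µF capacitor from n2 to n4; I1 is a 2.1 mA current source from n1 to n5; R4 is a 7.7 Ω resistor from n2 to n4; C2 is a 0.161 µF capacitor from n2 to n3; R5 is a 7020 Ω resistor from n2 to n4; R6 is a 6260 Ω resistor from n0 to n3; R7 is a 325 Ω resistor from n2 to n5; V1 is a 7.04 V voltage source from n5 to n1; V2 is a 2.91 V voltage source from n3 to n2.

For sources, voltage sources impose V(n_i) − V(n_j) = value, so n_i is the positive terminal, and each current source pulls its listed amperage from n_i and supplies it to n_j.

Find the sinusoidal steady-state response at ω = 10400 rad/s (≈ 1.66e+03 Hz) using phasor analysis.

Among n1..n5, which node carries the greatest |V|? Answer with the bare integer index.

5

Apply KCL at each of the 5 non-ground nodes and solve the resulting linear system.
Node n1: branches {R1, I1, V1} → V_1 = -0.5029+0.000j
Node n2: branches {C1, R4, C2, R5, R7, V2} → V_2 = -2.950+0.000j
Node n3: branches {R1, R3, C2, R6, V2} → V_3 = -0.04042+0.000j
Node n4: branches {C1, R4, R5} → V_4 = -2.950+0.000j
Node n5: branches {R2, I1, R7, V1} → V_5 = 6.537+0.000j
Source currents: i(V1)=-0.02813+0.000j, i(V2)=-0.02919-0.004873j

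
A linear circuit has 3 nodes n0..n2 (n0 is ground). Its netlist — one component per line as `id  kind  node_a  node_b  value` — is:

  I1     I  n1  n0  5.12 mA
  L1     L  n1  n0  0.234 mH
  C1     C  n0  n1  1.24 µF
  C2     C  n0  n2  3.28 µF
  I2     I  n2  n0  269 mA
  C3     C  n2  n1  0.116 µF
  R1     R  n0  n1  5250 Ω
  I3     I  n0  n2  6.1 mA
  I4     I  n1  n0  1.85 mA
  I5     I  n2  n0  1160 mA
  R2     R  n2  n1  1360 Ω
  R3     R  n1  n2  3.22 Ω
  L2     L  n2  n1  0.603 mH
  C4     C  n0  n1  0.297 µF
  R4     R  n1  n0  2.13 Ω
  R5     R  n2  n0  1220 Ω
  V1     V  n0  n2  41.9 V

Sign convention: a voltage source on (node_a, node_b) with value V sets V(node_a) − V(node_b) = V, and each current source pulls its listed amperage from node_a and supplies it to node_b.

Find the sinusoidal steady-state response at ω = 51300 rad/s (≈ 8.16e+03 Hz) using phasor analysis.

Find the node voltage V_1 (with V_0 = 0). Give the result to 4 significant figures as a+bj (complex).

Apply KCL at each of the 2 non-ground nodes and solve the resulting linear system.
Node n1: branches {I1, L1, C1, C3, R1, I4, R2, R3, L2, C4, R4} → V_1 = -16.74+0.7542j
Node n2: branches {C2, I2, C3, I3, I5, R2, R3, L2, R5, V1} → V_2 = -41.90+0.000j
Source currents: i(V1)=-6.463-6.621j

-16.74+0.7542j V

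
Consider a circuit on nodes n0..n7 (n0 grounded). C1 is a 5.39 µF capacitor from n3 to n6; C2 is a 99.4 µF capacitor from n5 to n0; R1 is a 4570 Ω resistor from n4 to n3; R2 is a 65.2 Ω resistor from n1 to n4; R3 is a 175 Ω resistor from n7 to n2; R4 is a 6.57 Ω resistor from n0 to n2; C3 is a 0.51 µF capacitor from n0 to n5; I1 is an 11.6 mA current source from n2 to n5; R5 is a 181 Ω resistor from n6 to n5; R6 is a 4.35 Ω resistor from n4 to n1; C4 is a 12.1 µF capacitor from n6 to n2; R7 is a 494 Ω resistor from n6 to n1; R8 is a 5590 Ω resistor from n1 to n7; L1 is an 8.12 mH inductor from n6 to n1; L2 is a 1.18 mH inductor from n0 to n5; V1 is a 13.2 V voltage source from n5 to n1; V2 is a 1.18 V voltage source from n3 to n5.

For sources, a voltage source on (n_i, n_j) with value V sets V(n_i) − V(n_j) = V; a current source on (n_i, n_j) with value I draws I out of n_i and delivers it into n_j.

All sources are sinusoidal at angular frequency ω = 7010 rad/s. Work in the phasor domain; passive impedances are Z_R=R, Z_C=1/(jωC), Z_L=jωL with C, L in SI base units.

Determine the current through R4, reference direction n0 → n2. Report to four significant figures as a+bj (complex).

0.02835-0.2104j A

Element admittances at ω=7010 rad/s:
  Y(C1) = 0.000+0.03778j S between n3,n6
  Y(C2) = 0.000+0.6968j S between n5,n0
  Y(R1) = 0.0002188+0.000j S between n4,n3
  Y(R2) = 0.01534+0.000j S between n1,n4
  Y(R3) = 0.005714+0.000j S between n7,n2
  Y(R4) = 0.1522+0.000j S between n0,n2
  Y(C3) = 0.000+0.003575j S between n0,n5
  I1: injects 0.0116 A into n5 (from n2)
  Y(R5) = 0.005525+0.000j S between n6,n5
  Y(R6) = 0.2299+0.000j S between n4,n1
  Y(C4) = 0.000+0.08482j S between n6,n2
  Y(R7) = 0.002024+0.000j S between n6,n1
  Y(R8) = 0.0001789+0.000j S between n1,n7
  Y(L1) = 0.000-0.01757j S between n6,n1
  Y(L2) = 0.000-0.1209j S between n0,n5
  V1: constraint V(n5)−V(n1) = 13.2
  V2: constraint V(n3)−V(n5) = 1.18
Assemble and solve the 9×9 MNA system:
  V(n1)=-13.56-0.04893j  V(n2)=-0.1863+1.382j  V(n3)=0.8170-0.04893j  V(n4)=-13.55-0.04893j  V(n5)=-0.3630-0.04893j  V(n6)=2.297+1.552j  V(n7)=-0.5923+1.339j
  i(V1)=-0.06570+0.2751j  i(V2)=-0.06364+0.05592j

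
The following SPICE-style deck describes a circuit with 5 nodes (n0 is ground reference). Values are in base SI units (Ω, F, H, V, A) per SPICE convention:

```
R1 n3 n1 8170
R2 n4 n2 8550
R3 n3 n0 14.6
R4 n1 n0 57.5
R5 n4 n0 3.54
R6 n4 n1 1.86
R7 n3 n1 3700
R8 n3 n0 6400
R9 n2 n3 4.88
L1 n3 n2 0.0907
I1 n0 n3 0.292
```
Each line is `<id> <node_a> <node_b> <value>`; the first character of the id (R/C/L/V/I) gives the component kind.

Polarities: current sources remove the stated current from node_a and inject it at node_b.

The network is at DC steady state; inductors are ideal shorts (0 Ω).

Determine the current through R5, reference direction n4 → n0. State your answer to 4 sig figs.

0.001977 A

Element admittances at DC:
  Y(R1) = 0.0001224 S between n3,n1
  Y(R2) = 0.0001170 S between n4,n2
  Y(R3) = 0.06849 S between n3,n0
  Y(R4) = 0.01739 S between n1,n0
  Y(R5) = 0.2825 S between n4,n0
  Y(R6) = 0.5376 S between n4,n1
  Y(R7) = 0.0002703 S between n3,n1
  Y(R8) = 0.0001563 S between n3,n0
  Y(R9) = 0.2049 S between n2,n3
  L1: short n3↔n2 (DC inductor)
  I1: injects 0.292 A into n3 (from n0)
Assemble and solve the 5×5 MNA system:
  V(n1)=0.009761  V(n2)=4.222  V(n3)=4.222  V(n4)=0.007000
  i(L1)=0.0004930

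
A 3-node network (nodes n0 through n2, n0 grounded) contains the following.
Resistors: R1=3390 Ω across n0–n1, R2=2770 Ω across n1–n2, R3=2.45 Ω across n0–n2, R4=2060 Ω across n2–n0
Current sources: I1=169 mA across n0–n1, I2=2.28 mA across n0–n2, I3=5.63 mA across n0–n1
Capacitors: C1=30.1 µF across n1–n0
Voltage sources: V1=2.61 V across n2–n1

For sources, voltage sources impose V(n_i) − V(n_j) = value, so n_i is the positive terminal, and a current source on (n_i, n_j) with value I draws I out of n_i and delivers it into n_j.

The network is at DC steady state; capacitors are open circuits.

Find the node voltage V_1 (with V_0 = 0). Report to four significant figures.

-2.176 V

MNA unknowns: 2 node voltages V₁..V_2 plus 1 source current (V1)
R1: Y=0.0002950 on G[0,1]
R2: Y=0.0003610 on G[1,2]
R3: Y=0.4082 on G[0,2]
I1: z[0]−=0.169, z[1]+=0.169
I2: z[0]−=0.00228, z[2]+=0.00228
R4: Y=0.0004854 on G[2,0]
C1: Y=0.000 on G[1,0]
I3: z[0]−=0.00563, z[1]+=0.00563
V1: row V2−V1=2.61, i_V1 at 2,1
solve → V1=-2.176, V2=0.4345
aux → i_V1=-0.1762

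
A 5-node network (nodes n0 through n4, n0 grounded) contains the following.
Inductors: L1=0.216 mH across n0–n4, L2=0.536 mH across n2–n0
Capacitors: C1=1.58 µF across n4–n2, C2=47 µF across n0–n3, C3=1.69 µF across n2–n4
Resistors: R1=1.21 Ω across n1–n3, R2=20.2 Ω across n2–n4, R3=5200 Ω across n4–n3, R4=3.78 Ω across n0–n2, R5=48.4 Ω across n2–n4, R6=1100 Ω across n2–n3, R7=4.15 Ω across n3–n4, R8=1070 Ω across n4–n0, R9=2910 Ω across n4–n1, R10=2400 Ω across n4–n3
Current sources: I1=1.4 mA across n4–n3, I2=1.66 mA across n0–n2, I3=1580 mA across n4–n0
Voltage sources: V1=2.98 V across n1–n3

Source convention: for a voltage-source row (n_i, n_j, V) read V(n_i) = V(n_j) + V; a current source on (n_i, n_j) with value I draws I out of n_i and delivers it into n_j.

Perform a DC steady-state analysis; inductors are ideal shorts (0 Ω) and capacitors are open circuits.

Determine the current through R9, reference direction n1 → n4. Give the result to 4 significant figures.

Element admittances at DC:
  L1: short n0↔n4 (DC inductor)
  Y(C1) = 0.000 S between n4,n2
  Y(C2) = 0.000 S between n0,n3
  Y(C3) = 0.000 S between n2,n4
  Y(R1) = 0.8264 S between n1,n3
  I1: injects 0.0014 A into n3 (from n4)
  I2: injects 0.00166 A into n2 (from n0)
  Y(R2) = 0.04950 S between n2,n4
  L2: short n2↔n0 (DC inductor)
  Y(R3) = 0.0001923 S between n4,n3
  I3: injects 1.58 A into n0 (from n4)
  Y(R4) = 0.2646 S between n0,n2
  Y(R5) = 0.02066 S between n2,n4
  Y(R6) = 0.0009091 S between n2,n3
  Y(R7) = 0.2410 S between n3,n4
  Y(R8) = 0.0009346 S between n4,n0
  Y(R9) = 0.0003436 S between n4,n1
  Y(R10) = 0.0004167 S between n4,n3
  V1: constraint V(n1)−V(n3) = 2.98
Assemble and solve the 7×7 MNA system:
  V(n1)=2.982  V(n2)=0.000  V(n3)=0.001548  V(n4)=0.000
  i(L1)=1.580  i(L2)=0.001661  i(V1)=-2.464

0.001025 A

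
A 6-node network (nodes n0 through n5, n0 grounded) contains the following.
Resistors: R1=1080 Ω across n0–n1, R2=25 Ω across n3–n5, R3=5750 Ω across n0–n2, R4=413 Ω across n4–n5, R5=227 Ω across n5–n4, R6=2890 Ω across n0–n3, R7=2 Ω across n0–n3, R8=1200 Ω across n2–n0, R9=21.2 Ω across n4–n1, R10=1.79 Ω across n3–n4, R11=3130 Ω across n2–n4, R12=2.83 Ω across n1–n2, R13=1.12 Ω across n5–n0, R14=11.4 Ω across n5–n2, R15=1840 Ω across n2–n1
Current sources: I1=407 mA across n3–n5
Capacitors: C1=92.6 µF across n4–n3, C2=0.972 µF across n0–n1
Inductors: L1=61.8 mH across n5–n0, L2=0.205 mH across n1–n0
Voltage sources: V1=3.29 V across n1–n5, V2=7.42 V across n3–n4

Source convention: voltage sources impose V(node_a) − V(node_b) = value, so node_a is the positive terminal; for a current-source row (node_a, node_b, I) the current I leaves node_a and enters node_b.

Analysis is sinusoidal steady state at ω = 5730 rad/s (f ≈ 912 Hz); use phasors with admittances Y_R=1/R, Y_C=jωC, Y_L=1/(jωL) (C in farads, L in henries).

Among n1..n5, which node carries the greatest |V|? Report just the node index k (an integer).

Apply KCL at each of the 5 non-ground nodes and solve the resulting linear system.
Node n1: branches {R1, L2, C2, R9, R12, R15, V1} → V_1 = 1.797+1.556j
Node n2: branches {R3, R8, R11, R12, R14, R15} → V_2 = 1.135+1.552j
Node n3: branches {R2, I1, C1, R6, R7, R10, V2} → V_3 = 0.01895+0.2468j
Node n4: branches {C1, R4, R5, R9, R10, R11, V2} → V_4 = -7.401+0.2468j
Node n5: branches {R2, I1, L1, R4, R5, R13, R14, V1} → V_5 = -1.493+1.556j
Source currents: i(V1)=-1.986+1.455j, i(V2)=-4.622-4.008j

4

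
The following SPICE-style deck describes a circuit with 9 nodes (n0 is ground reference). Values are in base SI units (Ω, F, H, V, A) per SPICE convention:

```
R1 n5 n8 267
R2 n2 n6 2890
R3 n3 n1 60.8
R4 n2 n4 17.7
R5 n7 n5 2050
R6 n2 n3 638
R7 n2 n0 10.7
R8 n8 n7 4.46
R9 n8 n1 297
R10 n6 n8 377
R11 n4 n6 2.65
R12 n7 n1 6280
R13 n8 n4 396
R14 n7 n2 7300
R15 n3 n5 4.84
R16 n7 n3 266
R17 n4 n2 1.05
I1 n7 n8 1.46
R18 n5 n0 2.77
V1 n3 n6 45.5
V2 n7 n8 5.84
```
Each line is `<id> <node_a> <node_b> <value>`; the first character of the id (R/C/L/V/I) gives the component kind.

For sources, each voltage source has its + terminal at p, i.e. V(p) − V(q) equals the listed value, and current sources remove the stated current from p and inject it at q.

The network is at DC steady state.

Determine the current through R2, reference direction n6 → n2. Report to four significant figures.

MNA unknowns: 8 node voltages V₁..V_8 plus 2 source currents (V1, V2)
R1: Y=0.003745 on G[5,8]
R2: Y=0.0003460 on G[2,6]
R3: Y=0.01645 on G[3,1]
R4: Y=0.05650 on G[2,4]
R5: Y=0.0004878 on G[7,5]
R6: Y=0.001567 on G[2,3]
R7: Y=0.09346 on G[2,0]
R8: Y=0.2242 on G[8,7]
R9: Y=0.003367 on G[8,1]
R10: Y=0.002653 on G[6,8]
R11: Y=0.3774 on G[4,6]
R12: Y=0.0001592 on G[7,1]
R13: Y=0.002525 on G[8,4]
R14: Y=0.0001370 on G[7,2]
R15: Y=0.2066 on G[3,5]
R16: Y=0.003759 on G[7,3]
R17: Y=0.9524 on G[4,2]
I1: z[7]−=1.46, z[8]+=1.46
R18: Y=0.3610 on G[5,0]
V1: row V3−V6=45.5, i_V1 at 3,6
V2: row V7−V8=5.84, i_V2 at 7,8
solve → V1=12.58, V2=-21.93, V3=15.75, V4=-24.02, V5=5.677, V6=-29.75, V7=3.374, V8=-2.466
aux → i_V1=-2.239, i_V2=-2.724

-0.002707 A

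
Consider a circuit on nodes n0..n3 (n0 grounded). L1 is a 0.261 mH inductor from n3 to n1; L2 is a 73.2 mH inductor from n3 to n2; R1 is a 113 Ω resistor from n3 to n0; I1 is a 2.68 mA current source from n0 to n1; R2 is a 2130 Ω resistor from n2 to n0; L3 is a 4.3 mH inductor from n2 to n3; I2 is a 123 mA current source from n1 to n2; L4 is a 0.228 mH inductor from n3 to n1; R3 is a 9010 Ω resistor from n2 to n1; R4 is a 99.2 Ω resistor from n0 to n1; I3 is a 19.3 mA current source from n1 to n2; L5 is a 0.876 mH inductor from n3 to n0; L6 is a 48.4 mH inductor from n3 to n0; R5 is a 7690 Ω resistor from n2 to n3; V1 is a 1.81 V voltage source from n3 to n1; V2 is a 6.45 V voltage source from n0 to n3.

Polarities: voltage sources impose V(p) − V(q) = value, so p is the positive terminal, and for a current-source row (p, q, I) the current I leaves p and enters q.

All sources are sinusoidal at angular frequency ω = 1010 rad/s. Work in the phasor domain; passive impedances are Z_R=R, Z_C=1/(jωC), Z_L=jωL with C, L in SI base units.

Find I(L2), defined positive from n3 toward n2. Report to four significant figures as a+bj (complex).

-0.008052+2.347e-05j A

Element admittances at ω=1010 rad/s:
  Y(L1) = 0.000-3.793j S between n3,n1
  Y(L2) = 0.000-0.01353j S between n3,n2
  Y(R1) = 0.008850+0.000j S between n3,n0
  I1: injects 0.00268 A into n1 (from n0)
  Y(R2) = 0.0004695+0.000j S between n2,n0
  Y(L3) = 0.000-0.2303j S between n2,n3
  I2: injects 0.123 A into n2 (from n1)
  Y(L4) = 0.000-4.343j S between n3,n1
  Y(R3) = 0.0001110+0.000j S between n2,n1
  Y(R4) = 0.01008+0.000j S between n0,n1
  I3: injects 0.0193 A into n2 (from n1)
  Y(L5) = 0.000-1.130j S between n3,n0
  Y(L6) = 0.000-0.02046j S between n3,n0
  Y(R5) = 0.0001300+0.000j S between n2,n3
  V1: constraint V(n3)−V(n1) = 1.81
  V2: constraint V(n0)−V(n3) = 6.45
Assemble and solve the 5×5 MNA system:
  V(n1)=-8.260+0.000j  V(n2)=-6.448+0.5953j  V(n3)=-6.450+0.000j
  i(V1)=0.05615+14.73j  i(V2)=-0.1461+7.422j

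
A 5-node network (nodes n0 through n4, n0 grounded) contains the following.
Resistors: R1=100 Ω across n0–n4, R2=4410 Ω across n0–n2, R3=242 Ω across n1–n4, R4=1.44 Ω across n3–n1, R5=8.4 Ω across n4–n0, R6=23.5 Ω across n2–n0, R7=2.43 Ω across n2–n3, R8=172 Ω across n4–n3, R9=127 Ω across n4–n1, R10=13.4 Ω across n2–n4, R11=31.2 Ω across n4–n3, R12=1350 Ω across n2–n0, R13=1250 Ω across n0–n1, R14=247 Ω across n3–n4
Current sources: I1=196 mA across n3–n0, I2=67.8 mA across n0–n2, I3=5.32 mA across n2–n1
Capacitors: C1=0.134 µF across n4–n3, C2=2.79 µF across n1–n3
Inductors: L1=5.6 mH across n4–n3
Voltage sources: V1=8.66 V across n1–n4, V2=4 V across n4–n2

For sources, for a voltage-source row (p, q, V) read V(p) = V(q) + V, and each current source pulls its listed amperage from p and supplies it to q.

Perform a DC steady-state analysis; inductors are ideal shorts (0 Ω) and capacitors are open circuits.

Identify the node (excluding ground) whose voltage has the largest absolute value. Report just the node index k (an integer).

1

MNA unknowns: 4 node voltages V₁..V_4 plus 3 source currents (L1, V1, V2)
R1: Y=0.01000 on G[0,4]
R2: Y=0.0002268 on G[0,2]
R3: Y=0.004132 on G[1,4]
I1: z[3]−=0.196, z[0]+=0.196
R4: Y=0.6944 on G[3,1]
R5: Y=0.1190 on G[4,0]
C1: Y=0.000 on G[4,3]
R6: Y=0.04255 on G[2,0]
R7: Y=0.4115 on G[2,3]
I2: z[0]−=0.0678, z[2]+=0.0678
R8: Y=0.005814 on G[4,3]
R9: Y=0.007874 on G[4,1]
C2: Y=0.000 on G[1,3]
R10: Y=0.07463 on G[2,4]
R11: Y=0.03205 on G[4,3]
R12: Y=0.0007407 on G[2,0]
I3: z[2]−=0.00532, z[1]+=0.00532
R13: Y=0.0008000 on G[0,1]
L1: row V4−V3=0, i_L1 at 4,3
R14: Y=0.004049 on G[3,4]
V1: row V1−V4=8.66, i_V1 at 1,4
V2: row V4−V2=4, i_V2 at 4,2
solve → V1=8.885, V2=-3.775, V3=0.2247, V4=0.2247
aux → i_L1=-4.172, i_V1=-6.120, i_V2=-2.171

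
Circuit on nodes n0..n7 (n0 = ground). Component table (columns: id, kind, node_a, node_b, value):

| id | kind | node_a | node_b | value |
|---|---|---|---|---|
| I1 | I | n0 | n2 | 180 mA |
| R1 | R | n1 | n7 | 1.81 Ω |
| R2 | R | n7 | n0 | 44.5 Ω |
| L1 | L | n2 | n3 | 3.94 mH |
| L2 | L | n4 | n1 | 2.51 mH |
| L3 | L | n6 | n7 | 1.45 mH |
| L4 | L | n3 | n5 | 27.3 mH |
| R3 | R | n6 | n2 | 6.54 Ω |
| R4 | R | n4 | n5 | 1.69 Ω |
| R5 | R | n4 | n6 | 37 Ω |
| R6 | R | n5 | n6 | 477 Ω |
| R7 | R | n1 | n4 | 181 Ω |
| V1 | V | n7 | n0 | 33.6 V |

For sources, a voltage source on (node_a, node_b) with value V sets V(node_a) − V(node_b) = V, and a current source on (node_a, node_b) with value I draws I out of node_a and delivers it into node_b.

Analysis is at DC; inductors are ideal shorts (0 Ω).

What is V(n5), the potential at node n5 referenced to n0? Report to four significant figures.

Element admittances at DC:
  I1: injects 0.18 A into n2 (from n0)
  Y(R1) = 0.5525 S between n1,n7
  Y(R2) = 0.02247 S between n7,n0
  L1: short n2↔n3 (DC inductor)
  L2: short n4↔n1 (DC inductor)
  L3: short n6↔n7 (DC inductor)
  L4: short n3↔n5 (DC inductor)
  Y(R3) = 0.1529 S between n6,n2
  Y(R4) = 0.5917 S between n4,n5
  Y(R5) = 0.02703 S between n4,n6
  Y(R6) = 0.002096 S between n5,n6
  Y(R7) = 0.005525 S between n1,n4
  V1: constraint V(n7)−V(n0) = 33.6
Assemble and solve the 12×12 MNA system:
  V(n1)=33.80  V(n2)=34.00  V(n3)=34.00  V(n4)=33.80  V(n5)=34.00  V(n6)=33.60  V(n7)=33.60
  i(L1)=0.1185  i(L2)=0.1122  i(L3)=0.06780  i(L4)=0.1185  i(V1)=-0.5751

34.00 V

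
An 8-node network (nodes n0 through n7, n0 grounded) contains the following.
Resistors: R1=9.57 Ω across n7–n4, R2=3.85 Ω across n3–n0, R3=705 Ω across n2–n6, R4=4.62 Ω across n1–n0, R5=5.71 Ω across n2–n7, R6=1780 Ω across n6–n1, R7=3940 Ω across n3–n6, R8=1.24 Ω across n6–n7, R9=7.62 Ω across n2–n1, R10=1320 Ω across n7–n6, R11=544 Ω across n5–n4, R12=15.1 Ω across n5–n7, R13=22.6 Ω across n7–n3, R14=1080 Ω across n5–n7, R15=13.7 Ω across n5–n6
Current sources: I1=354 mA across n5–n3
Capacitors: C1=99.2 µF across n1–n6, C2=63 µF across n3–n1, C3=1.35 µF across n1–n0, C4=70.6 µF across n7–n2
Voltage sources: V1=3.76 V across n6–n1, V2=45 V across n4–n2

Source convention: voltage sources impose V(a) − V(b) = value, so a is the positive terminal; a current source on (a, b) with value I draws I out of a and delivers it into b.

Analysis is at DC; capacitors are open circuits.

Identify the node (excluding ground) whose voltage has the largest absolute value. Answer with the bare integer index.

Apply KCL at each of the 7 non-ground nodes and solve the resulting linear system.
Node n1: branches {R4, R6, C1, R9, C2, C3, V1} → V_1 = -1.899
Node n2: branches {R3, R5, R9, C4, V2} → V_2 = -10.21
Node n3: branches {I1, R2, R7, C2, R13} → V_3 = 1.582
Node n4: branches {R1, R11, V2} → V_4 = 34.79
Node n5: branches {I1, R11, R12, R14, R15} → V_5 = 0.2707
Node n6: branches {R3, R6, R7, R8, C1, R10, R15, V1} → V_6 = 1.861
Node n7: branches {R1, R5, R8, R10, R12, R13, R14, C4} → V_7 = 2.869
Source currents: i(V1)=0.6778, i(V2)=-3.399

4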